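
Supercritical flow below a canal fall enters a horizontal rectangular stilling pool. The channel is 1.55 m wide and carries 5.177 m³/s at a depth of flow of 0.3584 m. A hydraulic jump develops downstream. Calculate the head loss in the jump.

q = Q/b = 5.177/1.55 = 3.340 m²/s; V₁ = q/y₁ = 9.319 m/s. Fr₁ = V₁/√(g·y₁) = 4.970.
From the momentum equation for a rectangular channel, y₂/y₁ = ½[√(1 + 8Fr₁²) − 1] = ½[√198.61 − 1] = 6.546.
y₂ = 6.546 × 0.3584 = 2.346 m.
V₂ = q/y₂ = 3.340/2.346 = 1.424 m/s. E₁ = y₁ + V₁²/2g = 4.785 m; E₂ = y₂ + V₂²/2g = 2.450 m. ΔE = E₁ − E₂ = 2.335 m.

ΔE = 2.335 m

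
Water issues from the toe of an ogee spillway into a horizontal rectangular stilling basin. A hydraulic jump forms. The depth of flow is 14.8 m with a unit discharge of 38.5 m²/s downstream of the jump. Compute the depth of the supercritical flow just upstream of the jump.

V₂ = q/y₂ = 38.5/14.8 = 2.60 m/s; Fr₂ = V₂/√(g·y₂) = 0.216.
Applying the sequent-depth relation in reverse, y₁/y₂ = ½[√(1 + 8Fr₂²) − 1] = ½[√1.373 − 1] = 0.0858.
y₁ = 0.0858 × 14.8 = 1.27 m.

y₁ = 1.27 m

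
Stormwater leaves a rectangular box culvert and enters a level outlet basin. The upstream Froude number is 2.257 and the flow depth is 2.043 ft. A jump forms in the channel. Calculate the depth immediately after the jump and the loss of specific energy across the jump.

Fr₁ = 2.257 (given).
Bélanger equation: y₂/y₁ = ½[√(1 + 8Fr₁²) − 1] = ½[√41.752 − 1] = 2.731.
y₂ = 2.731 × 2.043 = 5.579 ft.
Head loss: ΔE = (y₂ − y₁)³/(4y₁y₂) = (5.579 − 2.043)³/(4×2.043×5.579) = 44.21/45.59 = 0.9698 ft.

y₂ = 5.579 ft; ΔE = 0.9698 ft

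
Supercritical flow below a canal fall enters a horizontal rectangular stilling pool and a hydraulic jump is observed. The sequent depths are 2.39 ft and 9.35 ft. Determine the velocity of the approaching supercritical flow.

V₁ = 27.2 ft/s

For a rectangular channel the momentum equation gives q² = ½·g·y₁·y₂·(y₁ + y₂) = ½×32.2×2.39×9.35×11.7 = 4224.
q = √4224 = 65.0 ft²/s.
V₁ = q/y₁ = 65.0/2.39 = 27.2 ft/s.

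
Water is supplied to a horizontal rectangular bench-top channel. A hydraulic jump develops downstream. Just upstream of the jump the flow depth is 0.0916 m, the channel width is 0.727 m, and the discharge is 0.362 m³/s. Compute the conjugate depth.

q = Q/b = 0.362/0.727 = 0.498 m²/s; V₁ = q/y₁ = 5.44 m/s. Fr₁ = V₁/√(g·y₁) = 5.73.
Sequent-depth ratio: y₂/y₁ = ½[√(1 + 8Fr₁²) − 1] = ½[√264.1 − 1] = 7.63.
y₂ = 7.63 × 0.0916 = 0.698 m.

y₂ = 0.698 m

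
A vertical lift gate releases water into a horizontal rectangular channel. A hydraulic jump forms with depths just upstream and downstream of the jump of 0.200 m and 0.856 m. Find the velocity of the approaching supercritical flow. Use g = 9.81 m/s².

V₁ = 4.71 m/s

For a rectangular channel the momentum equation gives q² = ½·g·y₁·y₂·(y₁ + y₂) = ½×9.81×0.200×0.856×1.06 = 0.887.
q = √0.887 = 0.942 m²/s.
V₁ = q/y₁ = 0.942/0.200 = 4.71 m/s.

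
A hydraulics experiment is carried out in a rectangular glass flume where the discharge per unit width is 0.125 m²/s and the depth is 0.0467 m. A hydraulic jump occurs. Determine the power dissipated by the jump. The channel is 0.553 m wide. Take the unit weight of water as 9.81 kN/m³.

V₁ = q/y₁ = 0.125/0.0467 = 2.68 m/s. Fr₁ = V₁/√(g·y₁) = 2.68/√(9.81×0.0467) = 3.95.
Bélanger equation: y₂/y₁ = ½[√(1 + 8Fr₁²) − 1] = ½[√126.1 − 1] = 5.11.
y₂ = 5.11 × 0.0467 = 0.239 m.
Head loss: ΔE = (y₂ − y₁)³/(4y₁y₂) = (0.239 − 0.0467)³/(4×0.0467×0.239) = 0.00710/0.0446 = 0.159 m.
Q = q·b = 0.125 × 0.553 = 0.0691 m³/s. P = γ·Q·ΔE = 9.81 × 0.0691 × 0.159 = 0.108 kW.

P = 0.108 kW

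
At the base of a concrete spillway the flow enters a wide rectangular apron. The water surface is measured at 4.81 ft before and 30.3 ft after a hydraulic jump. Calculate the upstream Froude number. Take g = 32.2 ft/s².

For a rectangular channel the momentum equation gives q² = ½·g·y₁·y₂·(y₁ + y₂) = ½×32.2×4.81×30.3×35.1 = 82384.
q = √82384 = 287 ft²/s.
V₁ = q/y₁ = 59.7 ft/s; Fr₁ = V₁/√(g·y₁) = 4.79.

Fr₁ = 4.79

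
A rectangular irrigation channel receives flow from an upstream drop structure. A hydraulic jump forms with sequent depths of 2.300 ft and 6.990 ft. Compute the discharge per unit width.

For a rectangular channel the momentum equation gives q² = ½·g·y₁·y₂·(y₁ + y₂) = ½×32.2×2.300×6.990×9.290 = 2405.
q = √2405 = 49.04 ft²/s.

q = 49.04 ft²/s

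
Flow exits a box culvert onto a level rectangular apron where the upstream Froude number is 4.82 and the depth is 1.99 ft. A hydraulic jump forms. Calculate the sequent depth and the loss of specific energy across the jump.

y₂ = 12.6 ft; ΔE = 11.9 ft

Fr₁ = 4.82 (given).
By Bélanger, y₂/y₁ = ½[√(1 + 8Fr₁²) − 1] = ½[√186.9 − 1] = 6.33.
y₂ = 6.33 × 1.99 = 12.6 ft.
Head loss: ΔE = (y₂ − y₁)³/(4y₁y₂) = (12.6 − 1.99)³/(4×1.99×12.6) = 1197/100 = 11.9 ft.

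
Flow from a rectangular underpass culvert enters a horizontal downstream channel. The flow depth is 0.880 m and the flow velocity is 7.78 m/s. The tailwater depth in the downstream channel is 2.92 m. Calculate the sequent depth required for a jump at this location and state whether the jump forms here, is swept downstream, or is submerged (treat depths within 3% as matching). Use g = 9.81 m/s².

Fr₁ = V₁/√(g·y₁) = 7.78/√(9.81×0.880) = 2.65.
Bélanger equation: y₂/y₁ = ½[√(1 + 8Fr₁²) − 1] = ½[√57.09 − 1] = 3.28.
y₂ = 3.28 × 0.880 = 2.88 m.
Tailwater y_tw = 2.92 m: y_tw ≈ y₂, so the jump forms here.

y₂ = 2.88 m; the jump forms here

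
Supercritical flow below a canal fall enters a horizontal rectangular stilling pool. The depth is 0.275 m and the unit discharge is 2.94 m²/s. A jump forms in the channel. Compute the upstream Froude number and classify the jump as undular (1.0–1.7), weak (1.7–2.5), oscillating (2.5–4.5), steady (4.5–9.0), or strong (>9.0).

Fr₁ = 6.51; steady jump

V₁ = q/y₁ = 2.94/0.275 = 10.7 m/s. Fr₁ = V₁/√(g·y₁) = 10.7/√(9.81×0.275) = 6.51.
Fr₁ = 6.51 lies in the steady range.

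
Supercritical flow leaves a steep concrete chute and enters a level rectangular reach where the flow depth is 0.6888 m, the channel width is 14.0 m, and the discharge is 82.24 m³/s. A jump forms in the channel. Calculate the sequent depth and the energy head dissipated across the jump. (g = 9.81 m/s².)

q = Q/b = 82.24/14.0 = 5.874 m²/s; V₁ = q/y₁ = 8.528 m/s. Fr₁ = V₁/√(g·y₁) = 3.281.
Sequent-depth ratio: y₂/y₁ = ½[√(1 + 8Fr₁²) − 1] = ½[√87.110 − 1] = 4.167.
y₂ = 4.167 × 0.6888 = 2.870 m.
V₂ = q/y₂ = 5.874/2.870 = 2.047 m/s. E₁ = y₁ + V₁²/2g = 4.396 m; E₂ = y₂ + V₂²/2g = 3.084 m. ΔE = E₁ − E₂ = 1.312 m.

y₂ = 2.870 m; ΔE = 1.312 m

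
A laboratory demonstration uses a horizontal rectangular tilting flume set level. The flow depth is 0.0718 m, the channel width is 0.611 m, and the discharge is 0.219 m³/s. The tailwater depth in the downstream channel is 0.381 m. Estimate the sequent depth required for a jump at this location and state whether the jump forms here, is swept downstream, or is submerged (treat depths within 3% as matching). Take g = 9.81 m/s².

q = Q/b = 0.219/0.611 = 0.358 m²/s; V₁ = q/y₁ = 4.99 m/s. Fr₁ = V₁/√(g·y₁) = 5.95.
From the momentum equation for a rectangular channel, y₂/y₁ = ½[√(1 + 8Fr₁²) − 1] = ½[√284.0 − 1] = 7.93.
y₂ = 7.93 × 0.0718 = 0.569 m.
Tailwater y_tw = 0.381 m: y_tw < y₂, so the jump is swept downstream.

y₂ = 0.569 m; the jump is swept downstream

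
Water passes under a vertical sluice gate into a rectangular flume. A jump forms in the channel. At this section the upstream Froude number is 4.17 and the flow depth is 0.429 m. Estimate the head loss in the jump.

Fr₁ = 4.17 (given).
By Bélanger, y₂/y₁ = ½[√(1 + 8Fr₁²) − 1] = ½[√140.1 − 1] = 5.42.
y₂ = 5.42 × 0.429 = 2.32 m.
Head loss: ΔE = (y₂ − y₁)³/(4y₁y₂) = (2.32 − 0.429)³/(4×0.429×2.32) = 6.81/3.99 = 1.71 m.

ΔE = 1.71 m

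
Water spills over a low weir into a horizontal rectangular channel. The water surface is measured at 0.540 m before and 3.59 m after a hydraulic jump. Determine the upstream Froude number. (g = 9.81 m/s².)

Fr₁ = 5.04

For a rectangular channel the momentum equation gives q² = ½·g·y₁·y₂·(y₁ + y₂) = ½×9.81×0.540×3.59×4.13 = 39.3.
q = √39.3 = 6.27 m²/s.
V₁ = q/y₁ = 11.6 m/s; Fr₁ = V₁/√(g·y₁) = 5.04.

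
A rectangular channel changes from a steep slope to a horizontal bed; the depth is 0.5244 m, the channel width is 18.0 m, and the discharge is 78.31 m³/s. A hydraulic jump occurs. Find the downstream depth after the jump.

q = Q/b = 78.31/18.0 = 4.351 m²/s; V₁ = q/y₁ = 8.296 m/s. Fr₁ = V₁/√(g·y₁) = 3.658.
Conjugate-depth relation: y₂/y₁ = ½[√(1 + 8Fr₁²) − 1] = ½[√108.03 − 1] = 4.697.
y₂ = 4.697 × 0.5244 = 2.463 m.

y₂ = 2.463 m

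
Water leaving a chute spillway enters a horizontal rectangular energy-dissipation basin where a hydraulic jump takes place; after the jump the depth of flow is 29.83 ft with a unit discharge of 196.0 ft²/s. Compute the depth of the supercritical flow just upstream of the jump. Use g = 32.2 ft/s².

y₁ = 2.476 ft

V₂ = q/y₂ = 196.0/29.83 = 6.571 ft/s; Fr₂ = V₂/√(g·y₂) = 0.2120.
The Bélanger relation is symmetric: y₁/y₂ = ½[√(1 + 8Fr₂²) − 1] = ½[√1.3596 − 1] = 0.08300.
y₁ = 0.08300 × 29.83 = 2.476 ft.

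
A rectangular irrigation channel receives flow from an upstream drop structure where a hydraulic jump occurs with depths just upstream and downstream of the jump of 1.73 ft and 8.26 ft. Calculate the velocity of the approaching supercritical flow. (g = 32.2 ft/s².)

V₁ = 27.7 ft/s

For a rectangular channel the momentum equation gives q² = ½·g·y₁·y₂·(y₁ + y₂) = ½×32.2×1.73×8.26×9.99 = 2298.
q = √2298 = 47.9 ft²/s.
V₁ = q/y₁ = 47.9/1.73 = 27.7 ft/s.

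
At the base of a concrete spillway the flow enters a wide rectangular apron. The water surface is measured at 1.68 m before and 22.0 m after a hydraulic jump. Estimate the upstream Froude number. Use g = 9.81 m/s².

For a rectangular channel the momentum equation gives q² = ½·g·y₁·y₂·(y₁ + y₂) = ½×9.81×1.68×22.0×23.7 = 4293.
q = √4293 = 65.5 m²/s.
V₁ = q/y₁ = 39.0 m/s; Fr₁ = V₁/√(g·y₁) = 9.61.

Fr₁ = 9.61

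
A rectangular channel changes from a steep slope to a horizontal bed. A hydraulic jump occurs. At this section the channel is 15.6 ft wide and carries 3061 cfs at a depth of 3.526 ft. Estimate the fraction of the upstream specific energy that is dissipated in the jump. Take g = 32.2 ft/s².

ΔE/E₁ = 0.509 (50.9%)

q = Q/b = 3061/15.6 = 196.2 ft²/s; V₁ = q/y₁ = 55.65 ft/s. Fr₁ = V₁/√(g·y₁) = 5.223.
Bélanger equation: y₂/y₁ = ½[√(1 + 8Fr₁²) − 1] = ½[√219.20 − 1] = 6.903.
y₂ = 6.903 × 3.526 = 24.34 ft.
E₁ = y₁ + V₁²/2g = 51.61 ft. ΔE = (y₂ − y₁)³/(4y₁y₂) = 26.26 ft. ΔE/E₁ = 26.26/51.61 = 0.509.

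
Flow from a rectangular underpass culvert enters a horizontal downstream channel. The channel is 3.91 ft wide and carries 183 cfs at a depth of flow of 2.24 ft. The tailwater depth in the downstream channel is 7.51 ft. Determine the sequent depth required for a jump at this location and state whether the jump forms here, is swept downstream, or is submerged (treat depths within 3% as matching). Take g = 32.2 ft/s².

q = Q/b = 183/3.91 = 46.8 ft²/s; V₁ = q/y₁ = 20.9 ft/s. Fr₁ = V₁/√(g·y₁) = 2.46.
By Bélanger, y₂/y₁ = ½[√(1 + 8Fr₁²) − 1] = ½[√49.42 − 1] = 3.02.
y₂ = 3.02 × 2.24 = 6.75 ft.
Tailwater y_tw = 7.51 ft: y_tw > y₂, so the jump is submerged.

y₂ = 6.75 ft; the jump is submerged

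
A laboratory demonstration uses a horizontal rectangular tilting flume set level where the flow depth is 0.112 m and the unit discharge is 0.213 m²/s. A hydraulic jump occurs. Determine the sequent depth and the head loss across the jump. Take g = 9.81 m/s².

y₂ = 0.237 m; ΔE = 0.0183 m

V₁ = q/y₁ = 0.213/0.112 = 1.90 m/s. Fr₁ = V₁/√(g·y₁) = 1.90/√(9.81×0.112) = 1.81.
Sequent-depth ratio: y₂/y₁ = ½[√(1 + 8Fr₁²) − 1] = ½[√27.33 − 1] = 2.11.
y₂ = 2.11 × 0.112 = 0.237 m.
V₂ = q/y₂ = 0.213/0.237 = 0.900 m/s. E₁ = y₁ + V₁²/2g = 0.296 m; E₂ = y₂ + V₂²/2g = 0.278 m. ΔE = E₁ − E₂ = 0.0183 m.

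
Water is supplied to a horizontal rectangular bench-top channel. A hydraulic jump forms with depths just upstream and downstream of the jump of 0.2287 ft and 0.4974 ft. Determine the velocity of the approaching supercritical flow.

V₁ = 5.042 ft/s

For a rectangular channel the momentum equation gives q² = ½·g·y₁·y₂·(y₁ + y₂) = ½×32.2×0.2287×0.4974×0.7261 = 1.330.
q = √1.330 = 1.153 ft²/s.
V₁ = q/y₁ = 1.153/0.2287 = 5.042 ft/s.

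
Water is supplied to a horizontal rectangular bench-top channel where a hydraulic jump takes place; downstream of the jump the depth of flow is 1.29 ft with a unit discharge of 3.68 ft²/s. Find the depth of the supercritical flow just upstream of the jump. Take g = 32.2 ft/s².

V₂ = q/y₂ = 3.68/1.29 = 2.85 ft/s; Fr₂ = V₂/√(g·y₂) = 0.443.
The Bélanger relation is symmetric: y₁/y₂ = ½[√(1 + 8Fr₂²) − 1] = ½[√2.567 − 1] = 0.301.
y₁ = 0.301 × 1.29 = 0.388 ft.

y₁ = 0.388 ft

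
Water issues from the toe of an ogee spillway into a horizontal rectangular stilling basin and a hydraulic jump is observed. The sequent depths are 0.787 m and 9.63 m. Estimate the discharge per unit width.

For a rectangular channel the momentum equation gives q² = ½·g·y₁·y₂·(y₁ + y₂) = ½×9.81×0.787×9.63×10.4 = 387.
q = √387 = 19.7 m²/s.

q = 19.7 m²/s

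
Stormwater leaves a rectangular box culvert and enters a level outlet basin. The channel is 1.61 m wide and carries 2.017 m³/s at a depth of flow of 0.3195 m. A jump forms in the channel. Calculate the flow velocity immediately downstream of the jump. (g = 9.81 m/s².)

q = Q/b = 2.017/1.61 = 1.253 m²/s; V₁ = q/y₁ = 3.921 m/s. Fr₁ = V₁/√(g·y₁) = 2.215.
Bélanger equation: y₂/y₁ = ½[√(1 + 8Fr₁²) − 1] = ½[√40.244 − 1] = 2.672.
y₂ = 2.672 × 0.3195 = 0.8537 m.
V₂ = q/y₂ = 1.253/0.8537 = 1.468 m/s.

V₂ = 1.468 m/s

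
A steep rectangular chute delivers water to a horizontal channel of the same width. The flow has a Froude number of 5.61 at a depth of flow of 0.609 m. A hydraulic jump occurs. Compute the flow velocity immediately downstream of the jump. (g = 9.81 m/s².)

V₂ = 1.84 m/s

Fr₁ = 5.61 (given).
By Bélanger, y₂/y₁ = ½[√(1 + 8Fr₁²) − 1] = ½[√252.8 − 1] = 7.45.
y₂ = 7.45 × 0.609 = 4.54 m.
V₁ = Fr₁·√(g·y₁) = 5.61×√(9.81×0.609) = 13.7 m/s; q = V₁·y₁ = 8.35 m²/s.
V₂ = q/y₂ = 8.35/4.54 = 1.84 m/s.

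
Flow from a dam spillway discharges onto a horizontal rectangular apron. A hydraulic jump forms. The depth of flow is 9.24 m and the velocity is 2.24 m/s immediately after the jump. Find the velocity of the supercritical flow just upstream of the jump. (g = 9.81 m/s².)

Fr₂ = V₂/√(g·y₂) = 2.24/√(9.81×9.24) = 0.235.
The Bélanger relation is symmetric: y₁/y₂ = ½[√(1 + 8Fr₂²) − 1] = ½[√1.443 − 1] = 0.101.
y₁ = 0.101 × 9.24 = 0.929 m.
V₁ = q/y₁ = 20.7/0.929 = 22.3 m/s.

V₁ = 22.3 m/s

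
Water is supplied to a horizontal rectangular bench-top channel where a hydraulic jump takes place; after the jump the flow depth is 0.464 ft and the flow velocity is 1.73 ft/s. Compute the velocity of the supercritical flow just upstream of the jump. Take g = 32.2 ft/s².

Fr₂ = V₂/√(g·y₂) = 1.73/√(32.2×0.464) = 0.448.
Applying the sequent-depth relation in reverse, y₁/y₂ = ½[√(1 + 8Fr₂²) − 1] = ½[√2.603 − 1] = 0.307.
y₁ = 0.307 × 0.464 = 0.142 ft.
V₁ = q/y₁ = 0.803/0.142 = 5.64 ft/s.

V₁ = 5.64 ft/s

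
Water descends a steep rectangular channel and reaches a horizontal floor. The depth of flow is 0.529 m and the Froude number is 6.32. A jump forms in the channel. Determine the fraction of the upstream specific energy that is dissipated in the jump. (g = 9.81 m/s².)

ΔE/E₁ = 0.584 (58.4%)

Fr₁ = 6.32 (given).
Sequent-depth ratio: y₂/y₁ = ½[√(1 + 8Fr₁²) − 1] = ½[√320.5 − 1] = 8.45.
y₂ = 8.45 × 0.529 = 4.47 m.
E₁ = y₁(1 + Fr₁²/2) = 0.529×(1 + 6.32²/2) = 11.1 m. ΔE = (y₂ − y₁)³/(4y₁y₂) = 6.47 m. ΔE/E₁ = 6.47/11.1 = 0.584.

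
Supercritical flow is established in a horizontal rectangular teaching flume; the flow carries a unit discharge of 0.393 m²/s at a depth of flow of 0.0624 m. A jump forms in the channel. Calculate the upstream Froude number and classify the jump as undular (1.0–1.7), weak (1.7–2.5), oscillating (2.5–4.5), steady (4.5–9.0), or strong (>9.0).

V₁ = q/y₁ = 0.393/0.0624 = 6.30 m/s. Fr₁ = V₁/√(g·y₁) = 6.30/√(9.81×0.0624) = 8.05.
Fr₁ = 8.05 lies in the steady range.

Fr₁ = 8.05; steady jump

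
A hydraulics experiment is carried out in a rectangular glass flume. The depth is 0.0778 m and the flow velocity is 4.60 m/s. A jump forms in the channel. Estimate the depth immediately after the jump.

Fr₁ = V₁/√(g·y₁) = 4.60/√(9.81×0.0778) = 5.27.
From the momentum equation for a rectangular channel, y₂/y₁ = ½[√(1 + 8Fr₁²) − 1] = ½[√222.8 − 1] = 6.96.
y₂ = 6.96 × 0.0778 = 0.542 m.

y₂ = 0.542 m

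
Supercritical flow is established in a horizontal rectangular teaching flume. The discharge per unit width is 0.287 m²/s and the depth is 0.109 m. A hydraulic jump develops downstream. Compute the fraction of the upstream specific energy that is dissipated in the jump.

V₁ = q/y₁ = 0.287/0.109 = 2.63 m/s. Fr₁ = V₁/√(g·y₁) = 2.63/√(9.81×0.109) = 2.55.
By Bélanger, y₂/y₁ = ½[√(1 + 8Fr₁²) − 1] = ½[√52.87 − 1] = 3.14.
y₂ = 3.14 × 0.109 = 0.342 m.
E₁ = y₁ + V₁²/2g = 0.462 m. ΔE = (y₂ − y₁)³/(4y₁y₂) = 0.0846 m. ΔE/E₁ = 0.0846/0.462 = 0.183.

ΔE/E₁ = 0.183 (18.3%)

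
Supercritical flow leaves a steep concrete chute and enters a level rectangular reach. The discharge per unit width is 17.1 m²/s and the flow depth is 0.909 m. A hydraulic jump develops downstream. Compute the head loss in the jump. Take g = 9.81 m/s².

V₁ = q/y₁ = 17.1/0.909 = 18.8 m/s. Fr₁ = V₁/√(g·y₁) = 18.8/√(9.81×0.909) = 6.30.
Bélanger equation: y₂/y₁ = ½[√(1 + 8Fr₁²) − 1] = ½[√318.5 − 1] = 8.42.
y₂ = 8.42 × 0.909 = 7.66 m.
V₂ = q/y₂ = 17.1/7.66 = 2.23 m/s. E₁ = y₁ + V₁²/2g = 18.9 m; E₂ = y₂ + V₂²/2g = 7.91 m. ΔE = E₁ − E₂ = 11.0 m.

ΔE = 11.0 m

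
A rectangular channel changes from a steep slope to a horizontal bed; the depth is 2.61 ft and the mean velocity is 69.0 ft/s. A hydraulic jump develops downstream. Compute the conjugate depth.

Fr₁ = V₁/√(g·y₁) = 69.0/√(32.2×2.61) = 7.53.
Bélanger equation: y₂/y₁ = ½[√(1 + 8Fr₁²) − 1] = ½[√454.2 − 1] = 10.2.
y₂ = 10.2 × 2.61 = 26.5 ft.

y₂ = 26.5 ft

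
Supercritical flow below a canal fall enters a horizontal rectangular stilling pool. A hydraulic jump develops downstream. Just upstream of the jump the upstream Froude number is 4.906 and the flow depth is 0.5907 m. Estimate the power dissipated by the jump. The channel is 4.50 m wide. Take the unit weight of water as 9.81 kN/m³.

P = 1144 kW

Fr₁ = 4.906 (given).
From the momentum equation for a rectangular channel, y₂/y₁ = ½[√(1 + 8Fr₁²) − 1] = ½[√193.55 − 1] = 6.456.
y₂ = 6.456 × 0.5907 = 3.814 m.
Head loss: ΔE = (y₂ − y₁)³/(4y₁y₂) = (3.814 − 0.5907)³/(4×0.5907×3.814) = 33.48/9.011 = 3.715 m.
V₁ = Fr₁·√(g·y₁) = 4.906×√(9.81×0.5907) = 11.81 m/s; q = V₁·y₁ = 6.976 m²/s. Q = q·b = 6.976 × 4.50 = 31.39 m³/s. P = γ·Q·ΔE = 9.81 × 31.39 × 3.715 = 1144 kW.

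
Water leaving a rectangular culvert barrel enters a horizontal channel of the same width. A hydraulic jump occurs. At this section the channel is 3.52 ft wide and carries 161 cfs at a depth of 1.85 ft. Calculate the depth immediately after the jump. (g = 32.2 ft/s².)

q = Q/b = 161/3.52 = 45.7 ft²/s; V₁ = q/y₁ = 24.7 ft/s. Fr₁ = V₁/√(g·y₁) = 3.20.
Conjugate-depth relation: y₂/y₁ = ½[√(1 + 8Fr₁²) − 1] = ½[√83.09 − 1] = 4.06.
y₂ = 4.06 × 1.85 = 7.51 ft.

y₂ = 7.51 ft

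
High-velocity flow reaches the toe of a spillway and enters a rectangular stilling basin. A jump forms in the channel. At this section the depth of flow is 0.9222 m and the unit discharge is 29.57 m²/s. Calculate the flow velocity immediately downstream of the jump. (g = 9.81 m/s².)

V₁ = q/y₁ = 29.57/0.9222 = 32.06 m/s. Fr₁ = V₁/√(g·y₁) = 32.06/√(9.81×0.9222) = 10.66.
Conjugate-depth relation: y₂/y₁ = ½[√(1 + 8Fr₁²) − 1] = ½[√910.18 − 1] = 14.58.
y₂ = 14.58 × 0.9222 = 13.45 m.
V₂ = q/y₂ = 29.57/13.45 = 2.199 m/s.

V₂ = 2.199 m/s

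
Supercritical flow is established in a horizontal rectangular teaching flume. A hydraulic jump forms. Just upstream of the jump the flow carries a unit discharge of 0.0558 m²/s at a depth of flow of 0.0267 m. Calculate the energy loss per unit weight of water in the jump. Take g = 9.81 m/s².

V₁ = q/y₁ = 0.0558/0.0267 = 2.09 m/s. Fr₁ = V₁/√(g·y₁) = 2.09/√(9.81×0.0267) = 4.08.
By Bélanger, y₂/y₁ = ½[√(1 + 8Fr₁²) − 1] = ½[√134.4 − 1] = 5.30.
y₂ = 5.30 × 0.0267 = 0.141 m.
Head loss: ΔE = (y₂ − y₁)³/(4y₁y₂) = (0.141 − 0.0267)³/(4×0.0267×0.141) = 0.00151/0.0151 = 0.1000 m.

ΔE = 0.1000 m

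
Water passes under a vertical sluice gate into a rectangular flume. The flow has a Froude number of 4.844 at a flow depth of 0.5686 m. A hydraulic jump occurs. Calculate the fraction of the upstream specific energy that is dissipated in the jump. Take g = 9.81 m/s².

ΔE/E₁ = 0.477 (47.7%)

Fr₁ = 4.844 (given).
From the momentum equation for a rectangular channel, y₂/y₁ = ½[√(1 + 8Fr₁²) − 1] = ½[√188.71 − 1] = 6.369.
y₂ = 6.369 × 0.5686 = 3.621 m.
E₁ = y₁(1 + Fr₁²/2) = 0.5686×(1 + 4.844²/2) = 7.240 m. ΔE = (y₂ − y₁)³/(4y₁y₂) = 3.454 m. ΔE/E₁ = 3.454/7.240 = 0.477.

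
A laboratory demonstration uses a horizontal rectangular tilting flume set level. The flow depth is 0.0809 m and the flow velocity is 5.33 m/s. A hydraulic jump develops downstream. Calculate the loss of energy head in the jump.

Fr₁ = V₁/√(g·y₁) = 5.33/√(9.81×0.0809) = 5.98.
From the momentum equation for a rectangular channel, y₂/y₁ = ½[√(1 + 8Fr₁²) − 1] = ½[√287.4 − 1] = 7.98.
y₂ = 7.98 × 0.0809 = 0.645 m.
q = V₁·y₁ = 5.33 × 0.0809 = 0.431 m²/s. V₂ = q/y₂ = 0.431/0.645 = 0.668 m/s. E₁ = y₁ + V₁²/2g = 1.53 m; E₂ = y₂ + V₂²/2g = 0.668 m. ΔE = E₁ − E₂ = 0.861 m.

ΔE = 0.861 m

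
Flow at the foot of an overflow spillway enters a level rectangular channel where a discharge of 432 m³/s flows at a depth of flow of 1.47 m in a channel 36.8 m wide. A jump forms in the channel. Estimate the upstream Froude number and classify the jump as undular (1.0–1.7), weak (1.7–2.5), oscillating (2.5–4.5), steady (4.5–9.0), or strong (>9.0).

Fr₁ = 2.10; weak jump

q = Q/b = 432/36.8 = 11.7 m²/s; V₁ = q/y₁ = 7.99 m/s. Fr₁ = V₁/√(g·y₁) = 2.10.
Fr₁ = 2.10 lies in the weak range.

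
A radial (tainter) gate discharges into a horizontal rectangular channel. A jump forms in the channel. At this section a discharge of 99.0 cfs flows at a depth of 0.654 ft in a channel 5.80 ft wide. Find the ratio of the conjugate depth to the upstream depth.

q = Q/b = 99.0/5.80 = 17.1 ft²/s; V₁ = q/y₁ = 26.1 ft/s. Fr₁ = V₁/√(g·y₁) = 5.69.
Bélanger equation: y₂/y₁ = ½[√(1 + 8Fr₁²) − 1] = ½[√259.8 − 1] = 7.56.

y₂/y₁ = 7.56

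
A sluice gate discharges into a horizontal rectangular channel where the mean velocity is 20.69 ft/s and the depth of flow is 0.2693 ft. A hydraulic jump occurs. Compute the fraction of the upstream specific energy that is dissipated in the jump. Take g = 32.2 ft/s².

Fr₁ = V₁/√(g·y₁) = 20.69/√(32.2×0.2693) = 7.026.
Conjugate-depth relation: y₂/y₁ = ½[√(1 + 8Fr₁²) − 1] = ½[√395.93 − 1] = 9.449.
y₂ = 9.449 × 0.2693 = 2.545 ft.
E₁ = y₁ + V₁²/2g = 6.916 ft. ΔE = (y₂ − y₁)³/(4y₁y₂) = 4.297 ft. ΔE/E₁ = 4.297/6.916 = 0.621.

ΔE/E₁ = 0.621 (62.1%)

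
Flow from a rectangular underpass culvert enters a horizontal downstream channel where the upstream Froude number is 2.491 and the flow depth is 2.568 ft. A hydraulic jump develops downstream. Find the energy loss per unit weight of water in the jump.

ΔE = 1.830 ft

Fr₁ = 2.491 (given).
Sequent-depth ratio: y₂/y₁ = ½[√(1 + 8Fr₁²) − 1] = ½[√50.641 − 1] = 3.058.
y₂ = 3.058 × 2.568 = 7.853 ft.
V₁ = Fr₁·√(g·y₁) = 2.491×√(32.2×2.568) = 22.65 ft/s; q = V₁·y₁ = 58.17 ft²/s. V₂ = q/y₂ = 58.17/7.853 = 7.407 ft/s. E₁ = y₁ + V₁²/2g = 10.54 ft; E₂ = y₂ + V₂²/2g = 8.705 ft. ΔE = E₁ − E₂ = 1.830 ft.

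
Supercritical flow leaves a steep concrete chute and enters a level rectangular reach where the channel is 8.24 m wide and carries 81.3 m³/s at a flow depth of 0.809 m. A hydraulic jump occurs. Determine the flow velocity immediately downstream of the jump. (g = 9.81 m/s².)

V₂ = 2.16 m/s

q = Q/b = 81.3/8.24 = 9.87 m²/s; V₁ = q/y₁ = 12.2 m/s. Fr₁ = V₁/√(g·y₁) = 4.33.
By Bélanger, y₂/y₁ = ½[√(1 + 8Fr₁²) − 1] = ½[√150.9 − 1] = 5.64.
y₂ = 5.64 × 0.809 = 4.57 m.
V₂ = q/y₂ = 9.87/4.57 = 2.16 m/s.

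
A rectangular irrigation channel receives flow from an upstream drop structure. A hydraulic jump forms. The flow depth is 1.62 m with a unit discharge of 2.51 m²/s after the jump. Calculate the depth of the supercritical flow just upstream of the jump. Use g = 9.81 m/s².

y₁ = 0.394 m

V₂ = q/y₂ = 2.51/1.62 = 1.55 m/s; Fr₂ = V₂/√(g·y₂) = 0.389.
Applying the sequent-depth relation in reverse, y₁/y₂ = ½[√(1 + 8Fr₂²) − 1] = ½[√2.208 − 1] = 0.243.
y₁ = 0.243 × 1.62 = 0.394 m.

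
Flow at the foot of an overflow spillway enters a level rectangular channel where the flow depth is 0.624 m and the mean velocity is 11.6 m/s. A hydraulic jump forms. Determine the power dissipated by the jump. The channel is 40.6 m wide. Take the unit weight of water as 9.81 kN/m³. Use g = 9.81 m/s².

Fr₁ = V₁/√(g·y₁) = 11.6/√(9.81×0.624) = 4.69.
Bélanger equation: y₂/y₁ = ½[√(1 + 8Fr₁²) − 1] = ½[√176.9 − 1] = 6.15.
y₂ = 6.15 × 0.624 = 3.84 m.
q = V₁·y₁ = 11.6 × 0.624 = 7.24 m²/s. V₂ = q/y₂ = 7.24/3.84 = 1.89 m/s. E₁ = y₁ + V₁²/2g = 7.48 m; E₂ = y₂ + V₂²/2g = 4.02 m. ΔE = E₁ − E₂ = 3.46 m.
Q = q·b = 7.24 × 40.6 = 294 m³/s. P = γ·Q·ΔE = 9.81 × 294 × 3.46 = 9986 kW.

P = 9986 kW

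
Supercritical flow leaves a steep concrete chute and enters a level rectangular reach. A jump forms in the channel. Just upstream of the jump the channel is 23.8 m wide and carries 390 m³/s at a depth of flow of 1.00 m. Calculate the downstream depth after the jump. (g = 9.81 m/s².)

y₂ = 6.92 m

q = Q/b = 390/23.8 = 16.4 m²/s; V₁ = q/y₁ = 16.4 m/s. Fr₁ = V₁/√(g·y₁) = 5.23.
Bélanger equation: y₂/y₁ = ½[√(1 + 8Fr₁²) − 1] = ½[√220.0 − 1] = 6.92.
y₂ = 6.92 × 1.00 = 6.92 m.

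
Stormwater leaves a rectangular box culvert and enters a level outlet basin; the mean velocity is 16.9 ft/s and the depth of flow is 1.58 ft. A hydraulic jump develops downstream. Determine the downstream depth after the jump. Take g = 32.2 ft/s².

y₂ = 4.56 ft

Fr₁ = V₁/√(g·y₁) = 16.9/√(32.2×1.58) = 2.37.
Bélanger equation: y₂/y₁ = ½[√(1 + 8Fr₁²) − 1] = ½[√45.91 − 1] = 2.89.
y₂ = 2.89 × 1.58 = 4.56 ft.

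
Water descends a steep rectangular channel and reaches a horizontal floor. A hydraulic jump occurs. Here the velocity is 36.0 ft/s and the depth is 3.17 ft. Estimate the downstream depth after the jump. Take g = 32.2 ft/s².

y₂ = 14.5 ft

Fr₁ = V₁/√(g·y₁) = 36.0/√(32.2×3.17) = 3.56.
By Bélanger, y₂/y₁ = ½[√(1 + 8Fr₁²) − 1] = ½[√102.6 − 1] = 4.56.
y₂ = 4.56 × 3.17 = 14.5 ft.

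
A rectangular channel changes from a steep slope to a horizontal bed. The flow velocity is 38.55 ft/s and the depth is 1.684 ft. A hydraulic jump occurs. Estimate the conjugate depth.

Fr₁ = V₁/√(g·y₁) = 38.55/√(32.2×1.684) = 5.235.
Conjugate-depth relation: y₂/y₁ = ½[√(1 + 8Fr₁²) − 1] = ½[√220.25 − 1] = 6.920.
y₂ = 6.920 × 1.684 = 11.65 ft.

y₂ = 11.65 ft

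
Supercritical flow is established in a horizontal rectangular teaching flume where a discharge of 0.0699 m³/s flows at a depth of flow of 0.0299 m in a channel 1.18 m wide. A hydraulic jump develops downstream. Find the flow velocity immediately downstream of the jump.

q = Q/b = 0.0699/1.18 = 0.0592 m²/s; V₁ = q/y₁ = 1.98 m/s. Fr₁ = V₁/√(g·y₁) = 3.66.
From the momentum equation for a rectangular channel, y₂/y₁ = ½[√(1 + 8Fr₁²) − 1] = ½[√108.1 − 1] = 4.70.
y₂ = 4.70 × 0.0299 = 0.140 m.
V₂ = q/y₂ = 0.0592/0.140 = 0.422 m/s.

V₂ = 0.422 m/s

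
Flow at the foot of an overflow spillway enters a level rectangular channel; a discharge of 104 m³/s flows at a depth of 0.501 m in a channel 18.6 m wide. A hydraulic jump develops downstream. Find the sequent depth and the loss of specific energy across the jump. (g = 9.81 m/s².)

q = Q/b = 104/18.6 = 5.59 m²/s; V₁ = q/y₁ = 11.2 m/s. Fr₁ = V₁/√(g·y₁) = 5.03.
By Bélanger, y₂/y₁ = ½[√(1 + 8Fr₁²) − 1] = ½[√203.7 − 1] = 6.64.
y₂ = 6.64 × 0.501 = 3.33 m.
V₂ = q/y₂ = 5.59/3.33 = 1.68 m/s. E₁ = y₁ + V₁²/2g = 6.85 m; E₂ = y₂ + V₂²/2g = 3.47 m. ΔE = E₁ − E₂ = 3.38 m.

y₂ = 3.33 m; ΔE = 3.38 m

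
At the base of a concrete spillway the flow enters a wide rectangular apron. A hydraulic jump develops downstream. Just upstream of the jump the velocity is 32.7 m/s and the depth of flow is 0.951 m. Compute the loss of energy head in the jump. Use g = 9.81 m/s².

ΔE = 41.3 m

Fr₁ = V₁/√(g·y₁) = 32.7/√(9.81×0.951) = 10.7.
Conjugate-depth relation: y₂/y₁ = ½[√(1 + 8Fr₁²) − 1] = ½[√917.9 − 1] = 14.6.
y₂ = 14.6 × 0.951 = 13.9 m.
Head loss: ΔE = (y₂ − y₁)³/(4y₁y₂) = (13.9 − 0.951)³/(4×0.951×13.9) = 2187/53.0 = 41.3 m.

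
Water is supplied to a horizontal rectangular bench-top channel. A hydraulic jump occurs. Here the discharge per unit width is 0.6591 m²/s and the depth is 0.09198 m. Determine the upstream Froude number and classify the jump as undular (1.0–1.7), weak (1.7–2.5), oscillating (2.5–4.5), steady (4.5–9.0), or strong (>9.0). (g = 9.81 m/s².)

V₁ = q/y₁ = 0.6591/0.09198 = 7.166 m/s. Fr₁ = V₁/√(g·y₁) = 7.166/√(9.81×0.09198) = 7.544.
Fr₁ = 7.544 lies in the steady range.

Fr₁ = 7.544; steady jump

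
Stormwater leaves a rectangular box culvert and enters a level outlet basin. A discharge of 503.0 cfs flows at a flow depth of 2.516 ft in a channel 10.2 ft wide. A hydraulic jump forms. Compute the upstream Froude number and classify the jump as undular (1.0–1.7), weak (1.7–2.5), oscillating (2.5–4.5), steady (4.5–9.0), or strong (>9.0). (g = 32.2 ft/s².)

q = Q/b = 503.0/10.2 = 49.31 ft²/s; V₁ = q/y₁ = 19.60 ft/s. Fr₁ = V₁/√(g·y₁) = 2.178.
Fr₁ = 2.178 lies in the weak range.

Fr₁ = 2.178; weak jump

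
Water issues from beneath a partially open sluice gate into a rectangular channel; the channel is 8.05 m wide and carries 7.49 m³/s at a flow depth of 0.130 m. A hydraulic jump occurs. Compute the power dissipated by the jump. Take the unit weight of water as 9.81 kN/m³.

q = Q/b = 7.49/8.05 = 0.930 m²/s; V₁ = q/y₁ = 7.16 m/s. Fr₁ = V₁/√(g·y₁) = 6.34.
Sequent-depth ratio: y₂/y₁ = ½[√(1 + 8Fr₁²) − 1] = ½[√322.3 − 1] = 8.48.
y₂ = 8.48 × 0.130 = 1.10 m.
Head loss: ΔE = (y₂ − y₁)³/(4y₁y₂) = (1.10 − 0.130)³/(4×0.130×1.10) = 0.918/0.573 = 1.60 m.
P = γ·Q·ΔE = 9.81 × 7.49 × 1.60 = 118 kW.

P = 118 kW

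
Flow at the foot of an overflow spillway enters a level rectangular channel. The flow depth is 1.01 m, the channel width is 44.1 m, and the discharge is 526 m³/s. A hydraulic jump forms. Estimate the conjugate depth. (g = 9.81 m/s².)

y₂ = 4.88 m

q = Q/b = 526/44.1 = 11.9 m²/s; V₁ = q/y₁ = 11.8 m/s. Fr₁ = V₁/√(g·y₁) = 3.75.
By Bélanger, y₂/y₁ = ½[√(1 + 8Fr₁²) − 1] = ½[√113.6 − 1] = 4.83.
y₂ = 4.83 × 1.01 = 4.88 m.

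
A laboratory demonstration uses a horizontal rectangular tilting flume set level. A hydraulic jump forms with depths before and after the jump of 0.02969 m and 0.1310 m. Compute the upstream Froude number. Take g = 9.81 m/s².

For a rectangular channel the momentum equation gives q² = ½·g·y₁·y₂·(y₁ + y₂) = ½×9.81×0.02969×0.1310×0.1607 = 0.003066.
q = √0.003066 = 0.05537 m²/s.
V₁ = q/y₁ = 1.865 m/s; Fr₁ = V₁/√(g·y₁) = 3.455.

Fr₁ = 3.455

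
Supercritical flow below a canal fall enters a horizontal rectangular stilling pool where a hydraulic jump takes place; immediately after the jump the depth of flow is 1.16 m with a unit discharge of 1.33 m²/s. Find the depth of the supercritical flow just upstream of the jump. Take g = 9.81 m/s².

y₁ = 0.225 m

V₂ = q/y₂ = 1.33/1.16 = 1.15 m/s; Fr₂ = V₂/√(g·y₂) = 0.340.
The Bélanger relation is symmetric: y₁/y₂ = ½[√(1 + 8Fr₂²) − 1] = ½[√1.924 − 1] = 0.194.
y₁ = 0.194 × 1.16 = 0.225 m.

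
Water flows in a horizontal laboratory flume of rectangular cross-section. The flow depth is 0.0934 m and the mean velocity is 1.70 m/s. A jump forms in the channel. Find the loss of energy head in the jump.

ΔE = 0.0135 m

Fr₁ = V₁/√(g·y₁) = 1.70/√(9.81×0.0934) = 1.78.
From the momentum equation for a rectangular channel, y₂/y₁ = ½[√(1 + 8Fr₁²) − 1] = ½[√26.23 − 1] = 2.06.
y₂ = 2.06 × 0.0934 = 0.192 m.
q = V₁·y₁ = 1.70 × 0.0934 = 0.159 m²/s. V₂ = q/y₂ = 0.159/0.192 = 0.825 m/s. E₁ = y₁ + V₁²/2g = 0.241 m; E₂ = y₂ + V₂²/2g = 0.227 m. ΔE = E₁ − E₂ = 0.0135 m.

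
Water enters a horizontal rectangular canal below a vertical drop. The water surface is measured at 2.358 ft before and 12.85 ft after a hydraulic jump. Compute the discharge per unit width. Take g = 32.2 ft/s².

For a rectangular channel the momentum equation gives q² = ½·g·y₁·y₂·(y₁ + y₂) = ½×32.2×2.358×12.85×15.21 = 7419.
q = √7419 = 86.13 ft²/s.

q = 86.13 ft²/s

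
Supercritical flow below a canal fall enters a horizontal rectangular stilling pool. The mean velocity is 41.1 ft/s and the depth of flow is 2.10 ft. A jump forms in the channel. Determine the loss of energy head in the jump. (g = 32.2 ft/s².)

ΔE = 13.9 ft

Fr₁ = V₁/√(g·y₁) = 41.1/√(32.2×2.10) = 5.00.
By Bélanger, y₂/y₁ = ½[√(1 + 8Fr₁²) − 1] = ½[√200.8 − 1] = 6.59.
y₂ = 6.59 × 2.10 = 13.8 ft.
Head loss: ΔE = (y₂ − y₁)³/(4y₁y₂) = (13.8 − 2.10)³/(4×2.10×13.8) = 1614/116 = 13.9 ft.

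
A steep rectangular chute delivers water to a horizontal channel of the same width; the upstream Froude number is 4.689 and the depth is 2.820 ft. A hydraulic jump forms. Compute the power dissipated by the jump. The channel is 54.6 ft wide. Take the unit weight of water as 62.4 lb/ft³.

Fr₁ = 4.689 (given).
Bélanger equation: y₂/y₁ = ½[√(1 + 8Fr₁²) − 1] = ½[√176.89 − 1] = 6.150.
y₂ = 6.150 × 2.820 = 17.34 ft.
Head loss: ΔE = (y₂ − y₁)³/(4y₁y₂) = (17.34 − 2.820)³/(4×2.820×17.34) = 3063/195.6 = 15.66 ft.
V₁ = Fr₁·√(g·y₁) = 4.689×√(32.2×2.820) = 44.68 ft/s; q = V₁·y₁ = 126.0 ft²/s. Q = q·b = 126.0 × 54.6 = 6880 cfs. P = γ·Q·ΔE/550 = 62.4 × 6880 × 15.66 / 550 = 12222 hp.

P = 12222 hp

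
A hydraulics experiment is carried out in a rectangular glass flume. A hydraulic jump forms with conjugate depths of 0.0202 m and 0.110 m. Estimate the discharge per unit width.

For a rectangular channel the momentum equation gives q² = ½·g·y₁·y₂·(y₁ + y₂) = ½×9.81×0.0202×0.110×0.130 = 0.00142.
q = √0.00142 = 0.0377 m²/s.

q = 0.0377 m²/s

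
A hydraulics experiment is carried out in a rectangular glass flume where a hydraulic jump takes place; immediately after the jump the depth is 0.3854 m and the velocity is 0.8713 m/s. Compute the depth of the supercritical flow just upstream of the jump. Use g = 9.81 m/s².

y₁ = 0.1184 m

Fr₂ = V₂/√(g·y₂) = 0.8713/√(9.81×0.3854) = 0.4481.
Applying the sequent-depth relation in reverse, y₁/y₂ = ½[√(1 + 8Fr₂²) − 1] = ½[√2.6064 − 1] = 0.3072.
y₁ = 0.3072 × 0.3854 = 0.1184 m.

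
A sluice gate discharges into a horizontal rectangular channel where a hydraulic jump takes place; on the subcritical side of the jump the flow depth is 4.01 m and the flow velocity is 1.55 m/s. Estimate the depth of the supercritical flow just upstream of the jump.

Fr₂ = V₂/√(g·y₂) = 1.55/√(9.81×4.01) = 0.247.
Since the conjugate-depth ratio holds either way, y₁/y₂ = ½[√(1 + 8Fr₂²) − 1] = ½[√1.489 − 1] = 0.110.
y₁ = 0.110 × 4.01 = 0.441 m.

y₁ = 0.441 m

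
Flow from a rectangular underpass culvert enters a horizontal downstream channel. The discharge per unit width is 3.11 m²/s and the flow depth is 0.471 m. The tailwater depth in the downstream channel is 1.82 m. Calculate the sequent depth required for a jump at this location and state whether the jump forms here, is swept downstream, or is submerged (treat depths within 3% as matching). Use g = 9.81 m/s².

V₁ = q/y₁ = 3.11/0.471 = 6.60 m/s. Fr₁ = V₁/√(g·y₁) = 6.60/√(9.81×0.471) = 3.07.
Sequent-depth ratio: y₂/y₁ = ½[√(1 + 8Fr₁²) − 1] = ½[√76.49 − 1] = 3.87.
y₂ = 3.87 × 0.471 = 1.82 m.
Tailwater y_tw = 1.82 m: y_tw ≈ y₂, so the jump forms here.

y₂ = 1.82 m; the jump forms here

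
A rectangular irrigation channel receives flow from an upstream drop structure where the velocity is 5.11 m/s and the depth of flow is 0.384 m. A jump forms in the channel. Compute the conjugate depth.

Fr₁ = V₁/√(g·y₁) = 5.11/√(9.81×0.384) = 2.63.
Conjugate-depth relation: y₂/y₁ = ½[√(1 + 8Fr₁²) − 1] = ½[√56.45 − 1] = 3.26.
y₂ = 3.26 × 0.384 = 1.25 m.

y₂ = 1.25 m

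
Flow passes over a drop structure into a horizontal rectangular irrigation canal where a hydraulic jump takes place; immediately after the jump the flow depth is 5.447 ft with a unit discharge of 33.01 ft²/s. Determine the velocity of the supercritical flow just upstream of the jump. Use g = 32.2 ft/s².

V₁ = 19.07 ft/s

V₂ = q/y₂ = 33.01/5.447 = 6.060 ft/s; Fr₂ = V₂/√(g·y₂) = 0.4576.
From the momentum equation (using Fr₂), y₁/y₂ = ½[√(1 + 8Fr₂²) − 1] = ½[√2.6751 − 1] = 0.3178.
y₁ = 0.3178 × 5.447 = 1.731 ft.
V₁ = q/y₁ = 33.01/1.731 = 19.07 ft/s.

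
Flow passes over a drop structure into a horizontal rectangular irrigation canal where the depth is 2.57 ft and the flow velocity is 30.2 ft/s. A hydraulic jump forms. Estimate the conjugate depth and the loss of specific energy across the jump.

y₂ = 10.8 ft; ΔE = 5.09 ft

Fr₁ = V₁/√(g·y₁) = 30.2/√(32.2×2.57) = 3.32.
Conjugate-depth relation: y₂/y₁ = ½[√(1 + 8Fr₁²) − 1] = ½[√89.17 − 1] = 4.22.
y₂ = 4.22 × 2.57 = 10.8 ft.
q = V₁·y₁ = 30.2 × 2.57 = 77.6 ft²/s. V₂ = q/y₂ = 77.6/10.8 = 7.15 ft/s. E₁ = y₁ + V₁²/2g = 16.7 ft; E₂ = y₂ + V₂²/2g = 11.6 ft. ΔE = E₁ − E₂ = 5.09 ft.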